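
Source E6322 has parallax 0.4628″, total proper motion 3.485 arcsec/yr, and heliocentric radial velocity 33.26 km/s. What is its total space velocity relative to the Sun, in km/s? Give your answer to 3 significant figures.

48.8 km/s

d = 1/p = 1/0.4628″ = 2.1608 pc.
v_t = 4.740 μ d = 4.740 × 3.485 × 2.1608 = 35.694 km/s.
v = √(v_r² + v_t²) = √(33.26² + 35.694²) = √2380.29 = 48.788 km/s.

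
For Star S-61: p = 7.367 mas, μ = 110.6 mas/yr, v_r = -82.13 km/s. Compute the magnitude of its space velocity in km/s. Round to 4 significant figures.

d = 1/p = 1/0.007367″ = 135.74 pc.
μ = 110.6 mas/yr = 0.1106 ″/yr.
v_t = 4.740 μ d = 4.740 × 0.1106 × 135.74 = 71.161 km/s.
v = √(v_r² + v_t²) = √((-82.13)² + 71.161²) = √11809.2 = 108.67 km/s.

108.7 km/s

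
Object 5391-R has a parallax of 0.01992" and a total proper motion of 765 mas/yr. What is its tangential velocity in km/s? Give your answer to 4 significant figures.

d = 1/p = 1/0.01992″ = 50.201 pc.
μ = 765 mas/yr = 0.765 ″/yr.
v_t = 4.74 × μ × d = 4.74 × 0.765 × 50.201 = 182.03 km/s.

182.0 km/s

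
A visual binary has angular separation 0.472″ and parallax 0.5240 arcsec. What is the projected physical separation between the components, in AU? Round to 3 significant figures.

0.901 AU

d = 1/p = 1/0.5240″ = 1.9084 pc.
At distance d (pc), an angle of θ arcsec spans θ·d AU: s = 0.472 × 1.9084 = 0.90076 AU.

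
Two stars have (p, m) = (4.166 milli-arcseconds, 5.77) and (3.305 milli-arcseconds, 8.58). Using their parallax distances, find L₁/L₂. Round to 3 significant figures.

L₁/L₂ = 8.37

d₁ = 1/p₁ = 1/0.004166″ = 240.04 pc; d₂ = 1/p₂ = 1/0.003305″ = 302.57 pc.
M₁ = m₁ − 5 log₁₀ d₁ + 5 = 5.77 − 11.9014 + 5 = -1.1314.
M₂ = 8.58 − 12.4041 + 5 = 1.1759.
L₁/L₂ = 10^(0.4(M₂ − M₁)) = 10^(0.4 × 2.3073) = 10^0.92292 = 8.3738.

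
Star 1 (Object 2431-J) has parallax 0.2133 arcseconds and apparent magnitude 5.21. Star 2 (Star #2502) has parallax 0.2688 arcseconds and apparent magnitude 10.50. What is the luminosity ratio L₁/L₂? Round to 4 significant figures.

d₁ = 1/p₁ = 1/0.2133″ = 4.6882 pc; d₂ = 1/p₂ = 1/0.2688″ = 3.7202 pc.
M₁ = m₁ − 5 log₁₀ d₁ + 5 = 5.21 − 3.3550 + 5 = 6.8550.
M₂ = 10.50 − 2.8528 + 5 = 12.6472.
L₁/L₂ = 10^(0.4(M₂ − M₁)) = 10^(0.4 × 5.7922) = 10^2.31688 = 207.43.

L₁/L₂ = 207.4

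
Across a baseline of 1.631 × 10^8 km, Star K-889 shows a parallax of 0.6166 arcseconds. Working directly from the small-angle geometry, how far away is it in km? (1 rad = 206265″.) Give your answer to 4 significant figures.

θ = 0.6166″ = 0.6166/206265 = 2.9894 × 10^-6 rad.
d = B/θ = (1.631 × 10^8) / (2.9894 × 10^-6) = 5.4559 × 10^13 km.

5.456 × 10^13 km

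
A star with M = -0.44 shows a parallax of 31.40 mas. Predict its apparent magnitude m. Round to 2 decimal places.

d = 1/p = 1/0.03140″ = 31.847 pc.
m − M = 5 log₁₀ d − 5 = 5 log₁₀(31.847) − 5 = 7.5153 − 5 = 2.5153.
m = M + (m − M) = -0.44 + 2.5153 = 2.08.

m = 2.08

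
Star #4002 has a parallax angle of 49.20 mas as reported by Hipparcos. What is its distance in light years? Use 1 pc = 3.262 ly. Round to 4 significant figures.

66.30 light years

p = 49.20 mas = 0.04920 arcsec.
d = 1/p = 1/0.04920 = 20.325 pc.
In light-years: 20.325 × 3.262 = 66.3 ly.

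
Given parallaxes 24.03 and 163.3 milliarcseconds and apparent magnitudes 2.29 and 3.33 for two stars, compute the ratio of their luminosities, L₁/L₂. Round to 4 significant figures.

d₁ = 1/p₁ = 1/0.02403″ = 41.615 pc; d₂ = 1/p₂ = 1/0.1633″ = 6.1237 pc.
M₁ = m₁ − 5 log₁₀ d₁ + 5 = 2.29 − 8.0962 + 5 = -0.8062.
M₂ = 3.33 − 3.9351 + 5 = 4.3949.
L₁/L₂ = 10^(0.4(M₂ − M₁)) = 10^(0.4 × 5.2011) = 10^2.08044 = 120.35.

L₁/L₂ = 120.4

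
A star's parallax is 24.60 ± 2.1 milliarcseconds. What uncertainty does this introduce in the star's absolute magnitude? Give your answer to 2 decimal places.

M = m − 5 log₁₀ d + 5 = m + 5 log₁₀ p + 5, so ∂M/∂p = 5/(p ln 10).
σ_M = (5/ln 10) · (σ_p/p) = 2.1715 × 2.1/24.60 = 2.1715 × 0.085366 = 0.18537.

σ_M = 0.19 mag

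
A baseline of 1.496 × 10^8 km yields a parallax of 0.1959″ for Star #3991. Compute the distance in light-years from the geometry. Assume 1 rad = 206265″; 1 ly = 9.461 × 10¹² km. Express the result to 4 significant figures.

θ = 0.1959″ = 0.1959/206265 = 9.4975 × 10^-7 rad.
d = B/θ = (1.496 × 10^8) / (9.4975 × 10^-7) = 1.5752 × 10^14 km = (1.5752 × 10^14) / (9.461 × 10^12) ly = 16.649 ly.

16.65 ly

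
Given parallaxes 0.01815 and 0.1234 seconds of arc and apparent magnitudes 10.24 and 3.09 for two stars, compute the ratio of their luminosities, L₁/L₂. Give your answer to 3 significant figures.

d₁ = 1/p₁ = 1/0.01815″ = 55.096 pc; d₂ = 1/p₂ = 1/0.1234″ = 8.1037 pc.
M₁ = m₁ − 5 log₁₀ d₁ + 5 = 10.24 − 8.7056 + 5 = 6.5344.
M₂ = 3.09 − 4.5434 + 5 = 3.5466.
L₁/L₂ = 10^(0.4(M₂ − M₁)) = 10^(0.4 × (-2.9878)) = 10^(-1.19512) = 0.063809.

L₁/L₂ = 0.0638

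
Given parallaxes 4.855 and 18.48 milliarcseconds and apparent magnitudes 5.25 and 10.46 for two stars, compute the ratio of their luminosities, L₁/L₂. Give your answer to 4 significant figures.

L₁/L₂ = 1758

d₁ = 1/p₁ = 1/0.004855″ = 205.97 pc; d₂ = 1/p₂ = 1/0.01848″ = 54.113 pc.
M₁ = m₁ − 5 log₁₀ d₁ + 5 = 5.25 − 11.5690 + 5 = -1.3190.
M₂ = 10.46 − 8.6665 + 5 = 6.7935.
L₁/L₂ = 10^(0.4(M₂ − M₁)) = 10^(0.4 × 8.1125) = 10^3.24500 = 1757.9.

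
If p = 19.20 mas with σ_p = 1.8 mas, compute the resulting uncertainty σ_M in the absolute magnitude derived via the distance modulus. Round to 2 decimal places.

M = m − 5 log₁₀ d + 5 = m + 5 log₁₀ p + 5, so ∂M/∂p = 5/(p ln 10).
σ_M = (5/ln 10) · (σ_p/p) = 2.1715 × 1.8/19.20 = 2.1715 × 0.09375 = 0.20358.

σ_M = 0.20 mag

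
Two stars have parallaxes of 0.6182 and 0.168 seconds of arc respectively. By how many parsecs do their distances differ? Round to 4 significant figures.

4.335 pc

d_A = 1/0.6182″ = 1.6176 pc; d_B = 1/0.1680″ = 5.9524 pc.
|d_B − d_A| = |5.9524 − 1.6176| = 4.3348 pc.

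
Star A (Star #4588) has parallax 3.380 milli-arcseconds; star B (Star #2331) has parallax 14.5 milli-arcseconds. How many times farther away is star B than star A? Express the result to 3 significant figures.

Since d = 1/p, d_B/d_A = p_A/p_B.
= 3.380 / 14.5 = 0.2331.

0.233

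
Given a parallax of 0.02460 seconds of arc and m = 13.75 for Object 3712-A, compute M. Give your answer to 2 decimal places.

M = 10.70

d = 1/p = 1/0.02460″ = 40.65 pc.
m − M = 5 log₁₀(40.65) − 5 = 8.0453 − 5 = 3.0453.
M = m − (m − M) = 13.75 − 3.0453 = 10.70.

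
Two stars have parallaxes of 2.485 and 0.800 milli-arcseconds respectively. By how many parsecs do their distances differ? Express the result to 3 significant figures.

d_A = 1/0.002485″ = 402.41 pc; d_B = 1/0.0008000″ = 1250 pc.
|d_B − d_A| = |1250 − 402.41| = 847.59 pc.

848 pc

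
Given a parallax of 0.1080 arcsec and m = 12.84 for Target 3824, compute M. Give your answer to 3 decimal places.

d = 1/p = 1/0.1080″ = 9.2593 pc.
m − M = 5 log₁₀(9.2593) − 5 = 4.8329 − 5 = -0.1671.
M = m − (m − M) = 12.84 − (-0.1671) = 13.007.

M = 13.007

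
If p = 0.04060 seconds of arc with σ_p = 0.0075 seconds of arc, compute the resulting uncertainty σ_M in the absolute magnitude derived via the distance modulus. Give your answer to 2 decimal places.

M = m − 5 log₁₀ d + 5 = m + 5 log₁₀ p + 5, so ∂M/∂p = 5/(p ln 10).
σ_M = (5/ln 10) · (σ_p/p) = 2.1715 × 0.0075/0.04060 = 2.1715 × 0.18473 = 0.40114.

σ_M = 0.40 mag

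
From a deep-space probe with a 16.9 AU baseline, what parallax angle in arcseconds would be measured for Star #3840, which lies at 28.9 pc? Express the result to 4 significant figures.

0.5848 arcsec

p (arcsec) = B (AU) / d (pc).
p = 16.9 / 28.9 = 0.58478 arcsec.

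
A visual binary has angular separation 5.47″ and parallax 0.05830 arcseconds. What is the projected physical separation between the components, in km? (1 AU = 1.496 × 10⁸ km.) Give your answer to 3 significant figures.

d = 1/p = 1/0.05830″ = 17.153 pc.
At distance d (pc), an angle of θ arcsec spans θ·d AU: s = 5.47 × 17.153 = 93.827 AU.
= 93.827 × 1.496 × 10⁸ km = 1.4037 × 10^10 km.

1.40 × 10^10 km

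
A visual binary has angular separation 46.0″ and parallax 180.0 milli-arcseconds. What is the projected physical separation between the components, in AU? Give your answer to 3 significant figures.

d = 1/p = 1/0.1800″ = 5.5556 pc.
At distance d (pc), an angle of θ arcsec spans θ·d AU: s = 46.0 × 5.5556 = 255.56 AU.

256 AU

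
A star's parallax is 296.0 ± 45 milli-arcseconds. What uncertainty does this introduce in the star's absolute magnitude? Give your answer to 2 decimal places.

σ_M = 0.33 mag

M = m − 5 log₁₀ d + 5 = m + 5 log₁₀ p + 5, so ∂M/∂p = 5/(p ln 10).
σ_M = (5/ln 10) · (σ_p/p) = 2.1715 × 45/296.0 = 2.1715 × 0.15203 = 0.33013.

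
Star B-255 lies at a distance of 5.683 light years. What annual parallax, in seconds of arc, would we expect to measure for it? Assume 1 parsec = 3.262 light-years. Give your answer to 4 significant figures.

0.5740 arcsec

d = 5.683 ly ÷ 3.262 = 1.7422 pc.
p = 1/d = 1/1.7422 = 0.57399 arcsec.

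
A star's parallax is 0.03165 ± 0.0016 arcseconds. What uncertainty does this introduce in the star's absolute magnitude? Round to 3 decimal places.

σ_M = 0.110 mag

M = m − 5 log₁₀ d + 5 = m + 5 log₁₀ p + 5, so ∂M/∂p = 5/(p ln 10).
σ_M = (5/ln 10) · (σ_p/p) = 2.1715 × 0.0016/0.03165 = 2.1715 × 0.050553 = 0.10978.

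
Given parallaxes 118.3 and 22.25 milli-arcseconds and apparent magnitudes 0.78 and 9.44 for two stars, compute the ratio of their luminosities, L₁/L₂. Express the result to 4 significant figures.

L₁/L₂ = 103.0

d₁ = 1/p₁ = 1/0.1183″ = 8.4531 pc; d₂ = 1/p₂ = 1/0.02225″ = 44.944 pc.
M₁ = m₁ − 5 log₁₀ d₁ + 5 = 0.78 − 4.6351 + 5 = 1.1449.
M₂ = 9.44 − 8.2634 + 5 = 6.1766.
L₁/L₂ = 10^(0.4(M₂ − M₁)) = 10^(0.4 × 5.0317) = 10^2.01268 = 102.96.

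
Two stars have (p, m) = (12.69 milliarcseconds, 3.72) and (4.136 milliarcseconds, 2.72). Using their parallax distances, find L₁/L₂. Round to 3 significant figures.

L₁/L₂ = 0.0423

d₁ = 1/p₁ = 1/0.01269″ = 78.802 pc; d₂ = 1/p₂ = 1/0.004136″ = 241.78 pc.
M₁ = m₁ − 5 log₁₀ d₁ + 5 = 3.72 − 9.4827 + 5 = -0.7627.
M₂ = 2.72 − 11.9171 + 5 = -4.1971.
L₁/L₂ = 10^(0.4(M₂ − M₁)) = 10^(0.4 × (-3.4344)) = 10^(-1.37376) = 0.04229.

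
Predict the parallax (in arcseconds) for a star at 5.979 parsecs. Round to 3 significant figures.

p = 1/d = 1/5.979 = 0.16725 arcsec.

0.167 arcsec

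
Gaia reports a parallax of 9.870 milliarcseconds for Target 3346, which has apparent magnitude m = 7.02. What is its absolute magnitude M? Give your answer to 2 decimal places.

M = 1.99

d = 1/p = 1/0.009870″ = 101.32 pc.
m − M = 5 log₁₀(101.32) − 5 = 10.0285 − 5 = 5.0285.
M = m − (m − M) = 7.02 − 5.0285 = 1.99.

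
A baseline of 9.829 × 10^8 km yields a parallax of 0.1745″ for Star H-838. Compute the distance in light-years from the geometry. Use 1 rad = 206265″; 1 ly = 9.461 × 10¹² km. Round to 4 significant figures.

θ = 0.1745″ = 0.1745/206265 = 8.4600 × 10^-7 rad.
d = B/θ = (9.829 × 10^8) / (8.4600 × 10^-7) = 1.1618 × 10^15 km = (1.1618 × 10^15) / (9.461 × 10^12) ly = 122.8 ly.

122.8 ly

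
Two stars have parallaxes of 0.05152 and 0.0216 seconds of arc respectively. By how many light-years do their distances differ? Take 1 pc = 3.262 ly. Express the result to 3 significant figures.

d_A = 1/0.05152″ = 19.41 pc; d_B = 1/0.02160″ = 46.296 pc.
|d_B − d_A| = |46.296 − 19.41| = 26.886 pc = 26.886 × 3.262 ly = 87.702 ly.

87.7 ly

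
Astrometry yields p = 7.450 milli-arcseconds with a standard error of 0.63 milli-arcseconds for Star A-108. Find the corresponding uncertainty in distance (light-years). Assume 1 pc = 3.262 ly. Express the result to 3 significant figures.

37.0 ly

d = 1/p, so σ_d = σ_p / p².
σ_d = 0.000630 / (0.007450)² = 0.000630 / 0.000055503 = 11.351 pc = 11.351 × 3.262 ly = 37.027 ly.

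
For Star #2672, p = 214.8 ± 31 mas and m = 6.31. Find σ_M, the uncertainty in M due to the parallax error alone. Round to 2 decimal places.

σ_M = 0.31 mag

M = m − 5 log₁₀ d + 5 = m + 5 log₁₀ p + 5, so ∂M/∂p = 5/(p ln 10).
σ_M = (5/ln 10) · (σ_p/p) = 2.1715 × 31/214.8 = 2.1715 × 0.14432 = 0.31339.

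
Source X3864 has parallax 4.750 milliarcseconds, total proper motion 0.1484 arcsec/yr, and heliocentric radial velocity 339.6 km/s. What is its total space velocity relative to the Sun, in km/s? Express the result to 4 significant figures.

d = 1/p = 1/0.004750″ = 210.53 pc.
v_t = 4.740 μ d = 4.740 × 0.1484 × 210.53 = 148.09 km/s.
v = √(v_r² + v_t²) = √(339.6² + 148.09²) = √137259 = 370.48 km/s.

370.5 km/s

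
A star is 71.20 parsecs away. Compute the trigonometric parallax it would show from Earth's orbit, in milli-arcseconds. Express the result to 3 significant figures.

p = 1/d = 1/71.2 = 0.014045 arcsec.
= 0.014045 × 1000 = 14.045 mas.

14.0 mas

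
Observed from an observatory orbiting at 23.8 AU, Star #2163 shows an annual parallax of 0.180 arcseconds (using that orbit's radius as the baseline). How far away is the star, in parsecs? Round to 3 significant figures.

132 pc

With baseline B (in AU) and parallax p (in arcsec), d = B/p parsecs.
d = 23.8 / 0.180 = 132.22 pc.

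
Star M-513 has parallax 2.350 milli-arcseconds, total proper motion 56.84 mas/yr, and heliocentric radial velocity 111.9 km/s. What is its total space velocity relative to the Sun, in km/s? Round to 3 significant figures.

160 km/s

d = 1/p = 1/0.002350″ = 425.53 pc.
μ = 56.84 mas/yr = 0.05684 ″/yr.
v_t = 4.740 μ d = 4.740 × 0.05684 × 425.53 = 114.65 km/s.
v = √(v_r² + v_t²) = √(111.9² + 114.65²) = √25666.2 = 160.21 km/s.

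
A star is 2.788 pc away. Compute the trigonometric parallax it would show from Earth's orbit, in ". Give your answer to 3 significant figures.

p = 1/d = 1/2.788 = 0.35868 arcsec.

0.359 "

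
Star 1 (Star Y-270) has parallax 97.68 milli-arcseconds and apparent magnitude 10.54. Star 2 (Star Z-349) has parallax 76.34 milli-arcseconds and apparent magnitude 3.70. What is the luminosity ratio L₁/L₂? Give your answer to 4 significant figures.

d₁ = 1/p₁ = 1/0.09768″ = 10.238 pc; d₂ = 1/p₂ = 1/0.07634″ = 13.099 pc.
M₁ = m₁ − 5 log₁₀ d₁ + 5 = 10.54 − 5.0511 + 5 = 10.4889.
M₂ = 3.70 − 5.5862 + 5 = 3.1138.
L₁/L₂ = 10^(0.4(M₂ − M₁)) = 10^(0.4 × (-7.3751)) = 10^(-2.95004) = 0.0011219.

L₁/L₂ = 0.001122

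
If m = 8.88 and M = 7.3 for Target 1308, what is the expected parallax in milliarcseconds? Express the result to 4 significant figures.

48.31 mas

m − M = 8.88 − 7.3 = 1.58.
d = 10^((m−M)/5 + 1) = 10^1.316 = 20.701 pc.
p = 1/d = 1/20.701 = 0.048307 arcsec = 48.307 mas.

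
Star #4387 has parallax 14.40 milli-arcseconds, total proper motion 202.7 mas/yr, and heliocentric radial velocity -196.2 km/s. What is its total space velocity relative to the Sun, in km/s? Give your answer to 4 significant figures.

207.2 km/s

d = 1/p = 1/0.01440″ = 69.444 pc.
μ = 202.7 mas/yr = 0.2027 ″/yr.
v_t = 4.740 μ d = 4.740 × 0.2027 × 69.444 = 66.722 km/s.
v = √(v_r² + v_t²) = √((-196.2)² + 66.722²) = √42946.3 = 207.23 km/s.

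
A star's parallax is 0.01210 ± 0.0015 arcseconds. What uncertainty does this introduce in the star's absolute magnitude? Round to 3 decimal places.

M = m − 5 log₁₀ d + 5 = m + 5 log₁₀ p + 5, so ∂M/∂p = 5/(p ln 10).
σ_M = (5/ln 10) · (σ_p/p) = 2.1715 × 0.0015/0.01210 = 2.1715 × 0.12397 = 0.2692.

σ_M = 0.269 mag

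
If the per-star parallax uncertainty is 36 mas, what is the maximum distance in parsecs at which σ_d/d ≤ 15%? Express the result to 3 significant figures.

4.17 pc

σ_d/d = σ_p/p, so the condition is σ_p/p ≤ 0.15, i.e. p ≥ σ_p/0.15.
p_min = 36/0.15 = 240 mas = 0.24 arcsec.
d_max = 1/p_min = 1/0.24 = 4.1667 pc.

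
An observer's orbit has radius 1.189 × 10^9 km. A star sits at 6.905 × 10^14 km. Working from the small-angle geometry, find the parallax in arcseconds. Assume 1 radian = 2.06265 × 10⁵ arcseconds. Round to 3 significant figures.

θ ≈ B/d = (1.189 × 10^9) / (6.905 × 10^14) = 1.7219 × 10^-6 rad.
In arcseconds: 1.7219 × 10^-6 × 206265 = 0.35517″.

0.355 arcsec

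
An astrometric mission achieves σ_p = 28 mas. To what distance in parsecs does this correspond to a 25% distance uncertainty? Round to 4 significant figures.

8.929 pc

σ_d/d = σ_p/p, so the condition is σ_p/p ≤ 0.25, i.e. p ≥ σ_p/0.25.
p_min = 28/0.25 = 112 mas = 0.112 arcsec.
d_max = 1/p_min = 1/0.112 = 8.9286 pc.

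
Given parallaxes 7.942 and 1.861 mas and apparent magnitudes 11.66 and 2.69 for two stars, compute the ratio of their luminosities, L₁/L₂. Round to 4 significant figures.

d₁ = 1/p₁ = 1/0.007942″ = 125.91 pc; d₂ = 1/p₂ = 1/0.001861″ = 537.35 pc.
M₁ = m₁ − 5 log₁₀ d₁ + 5 = 11.66 − 10.5003 + 5 = 6.1597.
M₂ = 2.69 − 13.6513 + 5 = -5.9613.
L₁/L₂ = 10^(0.4(M₂ − M₁)) = 10^(0.4 × (-12.1210)) = 10^(-4.84840) = 0.000014178.

L₁/L₂ = 1.418 × 10^-5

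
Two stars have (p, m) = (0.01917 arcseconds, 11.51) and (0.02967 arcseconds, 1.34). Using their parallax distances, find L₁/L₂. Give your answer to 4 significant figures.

L₁/L₂ = 0.0002048

d₁ = 1/p₁ = 1/0.01917″ = 52.165 pc; d₂ = 1/p₂ = 1/0.02967″ = 33.704 pc.
M₁ = m₁ − 5 log₁₀ d₁ + 5 = 11.51 − 8.5869 + 5 = 7.9231.
M₂ = 1.34 − 7.6384 + 5 = -1.2984.
L₁/L₂ = 10^(0.4(M₂ − M₁)) = 10^(0.4 × (-9.2215)) = 10^(-3.68860) = 0.00020483.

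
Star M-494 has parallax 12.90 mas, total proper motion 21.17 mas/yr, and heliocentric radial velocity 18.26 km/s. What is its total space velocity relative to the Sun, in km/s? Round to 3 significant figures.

19.8 km/s

d = 1/p = 1/0.01290″ = 77.519 pc.
μ = 21.17 mas/yr = 0.02117 ″/yr.
v_t = 4.740 μ d = 4.740 × 0.02117 × 77.519 = 7.7787 km/s.
v = √(v_r² + v_t²) = √(18.26² + 7.7787²) = √393.936 = 19.848 km/s.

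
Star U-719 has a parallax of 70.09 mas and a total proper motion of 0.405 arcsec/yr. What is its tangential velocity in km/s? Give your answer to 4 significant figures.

d = 1/p = 1/0.07009″ = 14.267 pc.
v_t = 4.74 × μ × d = 4.74 × 0.405 × 14.267 = 27.388 km/s.

27.39 km/s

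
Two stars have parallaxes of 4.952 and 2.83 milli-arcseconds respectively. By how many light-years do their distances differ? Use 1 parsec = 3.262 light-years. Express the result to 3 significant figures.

494 ly

d_A = 1/0.004952″ = 201.94 pc; d_B = 1/0.002830″ = 353.36 pc.
|d_B − d_A| = |353.36 − 201.94| = 151.42 pc = 151.42 × 3.262 ly = 493.93 ly.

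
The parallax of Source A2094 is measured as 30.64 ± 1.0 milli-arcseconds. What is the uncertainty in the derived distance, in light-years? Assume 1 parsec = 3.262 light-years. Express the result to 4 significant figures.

d = 1/p, so σ_d = σ_p / p².
σ_d = 0.00100 / (0.03064)² = 0.00100 / 0.00093881 = 1.0652 pc = 1.0652 × 3.262 ly = 3.4747 ly.

3.475 ly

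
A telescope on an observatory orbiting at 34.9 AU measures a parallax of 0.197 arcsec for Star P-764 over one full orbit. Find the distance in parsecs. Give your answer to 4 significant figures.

With baseline B (in AU) and parallax p (in arcsec), d = B/p parsecs.
d = 34.9 / 0.197 = 177.16 pc.

177.2 pc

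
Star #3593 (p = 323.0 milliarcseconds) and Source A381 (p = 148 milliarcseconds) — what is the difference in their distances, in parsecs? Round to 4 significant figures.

3.661 pc

d_A = 1/0.3230″ = 3.096 pc; d_B = 1/0.1480″ = 6.7568 pc.
|d_B − d_A| = |6.7568 − 3.096| = 3.6608 pc.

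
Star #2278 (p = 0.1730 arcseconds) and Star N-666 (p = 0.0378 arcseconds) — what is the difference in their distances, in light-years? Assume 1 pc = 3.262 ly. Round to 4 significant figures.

d_A = 1/0.1730″ = 5.7803 pc; d_B = 1/0.03780″ = 26.455 pc.
|d_B − d_A| = |26.455 − 5.7803| = 20.675 pc = 20.675 × 3.262 ly = 67.442 ly.

67.44 ly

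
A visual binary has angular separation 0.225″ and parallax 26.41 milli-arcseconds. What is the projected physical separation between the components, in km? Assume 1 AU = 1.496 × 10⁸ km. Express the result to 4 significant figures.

d = 1/p = 1/0.02641″ = 37.864 pc.
At distance d (pc), an angle of θ arcsec spans θ·d AU: s = 0.225 × 37.864 = 8.5194 AU.
= 8.5194 × 1.496 × 10⁸ km = 1.2745 × 10^9 km.

1.275 × 10^9 km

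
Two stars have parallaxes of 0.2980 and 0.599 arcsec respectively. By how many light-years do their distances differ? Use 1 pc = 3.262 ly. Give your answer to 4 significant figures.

d_A = 1/0.2980″ = 3.3557 pc; d_B = 1/0.5990″ = 1.6694 pc.
|d_B − d_A| = |1.6694 − 3.3557| = 1.6863 pc = 1.6863 × 3.262 ly = 5.5007 ly.

5.501 ly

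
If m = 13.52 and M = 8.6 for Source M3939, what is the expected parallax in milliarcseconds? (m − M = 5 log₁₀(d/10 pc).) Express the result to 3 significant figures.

m − M = 13.52 − 8.6 = 4.92.
d = 10^((m−M)/5 + 1) = 10^1.984 = 96.383 pc.
p = 1/d = 1/96.383 = 0.010375 arcsec = 10.375 mas.

10.4 mas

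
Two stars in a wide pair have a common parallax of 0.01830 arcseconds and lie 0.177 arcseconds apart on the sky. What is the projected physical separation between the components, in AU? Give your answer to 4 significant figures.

d = 1/p = 1/0.01830″ = 54.645 pc.
At distance d (pc), an angle of θ arcsec spans θ·d AU: s = 0.177 × 54.645 = 9.6722 AU.

9.672 AU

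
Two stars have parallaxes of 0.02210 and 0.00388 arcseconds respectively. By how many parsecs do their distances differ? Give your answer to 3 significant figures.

d_A = 1/0.02210″ = 45.249 pc; d_B = 1/0.003880″ = 257.73 pc.
|d_B − d_A| = |257.73 − 45.249| = 212.48 pc.

212 pc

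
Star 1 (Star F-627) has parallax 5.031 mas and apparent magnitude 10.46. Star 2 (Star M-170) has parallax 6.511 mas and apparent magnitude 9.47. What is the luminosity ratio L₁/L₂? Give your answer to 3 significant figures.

d₁ = 1/p₁ = 1/0.005031″ = 198.77 pc; d₂ = 1/p₂ = 1/0.006511″ = 153.59 pc.
M₁ = m₁ − 5 log₁₀ d₁ + 5 = 10.46 − 11.4918 + 5 = 3.9682.
M₂ = 9.47 − 10.9318 + 5 = 3.5382.
L₁/L₂ = 10^(0.4(M₂ − M₁)) = 10^(0.4 × (-0.4300)) = 10^(-0.17200) = 0.67298.

L₁/L₂ = 0.673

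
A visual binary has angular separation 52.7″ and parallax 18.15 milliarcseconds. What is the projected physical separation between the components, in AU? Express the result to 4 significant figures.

d = 1/p = 1/0.01815″ = 55.096 pc.
At distance d (pc), an angle of θ arcsec spans θ·d AU: s = 52.7 × 55.096 = 2903.6 AU.

2904 AU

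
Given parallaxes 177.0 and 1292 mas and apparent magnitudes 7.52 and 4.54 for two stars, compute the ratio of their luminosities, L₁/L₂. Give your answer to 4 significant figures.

d₁ = 1/p₁ = 1/0.1770″ = 5.6497 pc; d₂ = 1/p₂ = 1/1.292″ = 0.77399 pc.
M₁ = m₁ − 5 log₁₀ d₁ + 5 = 7.52 − 3.7601 + 5 = 8.7599.
M₂ = 4.54 − (-0.5563) + 5 = 10.0963.
L₁/L₂ = 10^(0.4(M₂ − M₁)) = 10^(0.4 × 1.3364) = 10^0.53456 = 3.4242.

L₁/L₂ = 3.424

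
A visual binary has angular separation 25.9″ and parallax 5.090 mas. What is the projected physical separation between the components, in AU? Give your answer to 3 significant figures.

d = 1/p = 1/0.005090″ = 196.46 pc.
At distance d (pc), an angle of θ arcsec spans θ·d AU: s = 25.9 × 196.46 = 5088.3 AU.

5090 AU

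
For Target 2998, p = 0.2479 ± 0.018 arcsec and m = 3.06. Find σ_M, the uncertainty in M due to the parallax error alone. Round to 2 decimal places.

M = m − 5 log₁₀ d + 5 = m + 5 log₁₀ p + 5, so ∂M/∂p = 5/(p ln 10).
σ_M = (5/ln 10) · (σ_p/p) = 2.1715 × 0.018/0.2479 = 2.1715 × 0.07261 = 0.15767.

σ_M = 0.16 mag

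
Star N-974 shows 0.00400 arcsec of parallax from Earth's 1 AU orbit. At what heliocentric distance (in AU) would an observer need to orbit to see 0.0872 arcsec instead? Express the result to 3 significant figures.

21.8 AU

Parallax scales linearly with baseline: p ∝ B, so B = p_target / p_Earth × 1 AU.
B = 0.0872 / 0.00400 = 21.8 AU.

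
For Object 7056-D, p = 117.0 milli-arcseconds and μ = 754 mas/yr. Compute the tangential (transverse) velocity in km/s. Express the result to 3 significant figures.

30.5 km/s

d = 1/p = 1/0.1170″ = 8.547 pc.
μ = 754 mas/yr = 0.754 ″/yr.
v_t = 4.74 × μ × d = 4.74 × 0.754 × 8.547 = 30.547 km/s.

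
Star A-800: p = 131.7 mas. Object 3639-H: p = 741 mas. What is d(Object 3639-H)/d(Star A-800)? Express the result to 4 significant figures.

0.1777

Since d = 1/p, d_B/d_A = p_A/p_B.
= 131.7 / 741 = 0.17773.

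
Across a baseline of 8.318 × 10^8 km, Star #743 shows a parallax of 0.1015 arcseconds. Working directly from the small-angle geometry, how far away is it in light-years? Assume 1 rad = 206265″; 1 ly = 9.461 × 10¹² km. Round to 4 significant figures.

178.7 ly

θ = 0.1015″ = 0.1015/206265 = 4.9209 × 10^-7 rad.
d = B/θ = (8.318 × 10^8) / (4.9209 × 10^-7) = 1.6903 × 10^15 km = (1.6903 × 10^15) / (9.461 × 10^12) ly = 178.66 ly.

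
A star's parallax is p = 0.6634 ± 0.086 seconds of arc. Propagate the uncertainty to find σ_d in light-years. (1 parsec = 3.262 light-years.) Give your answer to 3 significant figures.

d = 1/p, so σ_d = σ_p / p².
σ_d = 0.0860 / (0.6634)² = 0.0860 / 0.4401 = 0.19541 pc = 0.19541 × 3.262 ly = 0.63743 ly.

0.637 ly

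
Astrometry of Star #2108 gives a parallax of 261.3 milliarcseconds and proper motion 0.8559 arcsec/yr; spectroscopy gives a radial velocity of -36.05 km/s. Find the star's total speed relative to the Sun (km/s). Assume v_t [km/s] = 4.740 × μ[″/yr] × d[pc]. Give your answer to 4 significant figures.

d = 1/p = 1/0.2613″ = 3.827 pc.
v_t = 4.740 μ d = 4.740 × 0.8559 × 3.827 = 15.526 km/s.
v = √(v_r² + v_t²) = √((-36.05)² + 15.526²) = √1540.66 = 39.251 km/s.

39.25 km/s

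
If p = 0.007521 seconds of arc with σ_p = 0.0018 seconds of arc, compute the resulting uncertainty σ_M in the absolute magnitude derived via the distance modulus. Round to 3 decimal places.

σ_M = 0.520 mag

M = m − 5 log₁₀ d + 5 = m + 5 log₁₀ p + 5, so ∂M/∂p = 5/(p ln 10).
σ_M = (5/ln 10) · (σ_p/p) = 2.1715 × 0.0018/0.007521 = 2.1715 × 0.23933 = 0.51971.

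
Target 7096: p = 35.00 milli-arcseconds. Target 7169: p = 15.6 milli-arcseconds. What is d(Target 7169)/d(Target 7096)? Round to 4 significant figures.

Since d = 1/p, d_B/d_A = p_A/p_B.
= 35.00 / 15.6 = 2.2436.

2.244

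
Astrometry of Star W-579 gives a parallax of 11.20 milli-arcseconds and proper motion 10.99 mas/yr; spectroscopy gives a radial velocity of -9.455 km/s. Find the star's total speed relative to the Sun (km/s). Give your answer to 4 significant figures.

d = 1/p = 1/0.01120″ = 89.286 pc.
μ = 10.99 mas/yr = 0.01099 ″/yr.
v_t = 4.740 μ d = 4.740 × 0.01099 × 89.286 = 4.6511 km/s.
v = √(v_r² + v_t²) = √((-9.455)² + 4.6511²) = √111.03 = 10.537 km/s.

10.54 km/s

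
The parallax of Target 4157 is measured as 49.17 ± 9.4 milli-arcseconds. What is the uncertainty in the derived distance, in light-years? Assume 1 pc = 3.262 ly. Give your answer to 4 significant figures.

12.68 ly

d = 1/p, so σ_d = σ_p / p².
σ_d = 0.00940 / (0.04917)² = 0.00940 / 0.0024177 = 3.888 pc = 3.888 × 3.262 ly = 12.683 ly.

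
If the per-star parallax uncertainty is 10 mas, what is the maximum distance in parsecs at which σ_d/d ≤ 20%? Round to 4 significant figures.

σ_d/d = σ_p/p, so the condition is σ_p/p ≤ 0.20, i.e. p ≥ σ_p/0.20.
p_min = 10/0.20 = 50 mas = 0.05 arcsec.
d_max = 1/p_min = 1/0.05 = 20 pc.

20.00 pc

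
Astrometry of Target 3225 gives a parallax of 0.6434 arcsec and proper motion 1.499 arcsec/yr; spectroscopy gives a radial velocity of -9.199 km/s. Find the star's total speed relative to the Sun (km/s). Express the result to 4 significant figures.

d = 1/p = 1/0.6434″ = 1.5542 pc.
v_t = 4.740 μ d = 4.740 × 1.499 × 1.5542 = 11.043 km/s.
v = √(v_r² + v_t²) = √((-9.199)² + 11.043²) = √206.569 = 14.373 km/s.

14.37 km/s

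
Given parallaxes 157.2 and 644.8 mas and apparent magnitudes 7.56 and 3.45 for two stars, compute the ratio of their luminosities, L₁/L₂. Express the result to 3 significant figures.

L₁/L₂ = 0.382

d₁ = 1/p₁ = 1/0.1572″ = 6.3613 pc; d₂ = 1/p₂ = 1/0.6448″ = 1.5509 pc.
M₁ = m₁ − 5 log₁₀ d₁ + 5 = 7.56 − 4.0177 + 5 = 8.5423.
M₂ = 3.45 − 0.9529 + 5 = 7.4971.
L₁/L₂ = 10^(0.4(M₂ − M₁)) = 10^(0.4 × (-1.0452)) = 10^(-0.41808) = 0.38187.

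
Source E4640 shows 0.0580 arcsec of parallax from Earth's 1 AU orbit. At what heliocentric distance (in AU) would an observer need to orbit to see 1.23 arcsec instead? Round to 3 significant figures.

21.2 AU

Parallax scales linearly with baseline: p ∝ B, so B = p_target / p_Earth × 1 AU.
B = 1.23 / 0.0580 = 21.207 AU.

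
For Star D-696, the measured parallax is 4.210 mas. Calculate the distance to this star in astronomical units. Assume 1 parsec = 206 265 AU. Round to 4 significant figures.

p = 4.210 mas = 0.004210 arcsec.
d = 1/p = 1/0.004210 = 237.53 pc.
In AU: 237.53 × 206265 = 4.8994 × 10^7 AU.

4.899 × 10^7 AU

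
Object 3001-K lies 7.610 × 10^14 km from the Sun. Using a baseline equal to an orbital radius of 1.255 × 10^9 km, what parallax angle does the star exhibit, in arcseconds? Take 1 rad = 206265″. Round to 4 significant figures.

θ ≈ B/d = (1.255 × 10^9) / (7.610 × 10^14) = 1.6491 × 10^-6 rad.
In arcseconds: 1.6491 × 10^-6 × 206265 = 0.34015″.

0.3402 arcsec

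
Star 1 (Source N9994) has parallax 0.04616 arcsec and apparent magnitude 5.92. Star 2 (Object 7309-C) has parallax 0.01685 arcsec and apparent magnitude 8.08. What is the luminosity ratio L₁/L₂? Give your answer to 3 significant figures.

d₁ = 1/p₁ = 1/0.04616″ = 21.664 pc; d₂ = 1/p₂ = 1/0.01685″ = 59.347 pc.
M₁ = m₁ − 5 log₁₀ d₁ + 5 = 5.92 − 6.6787 + 5 = 4.2413.
M₂ = 8.08 − 8.8670 + 5 = 4.2130.
L₁/L₂ = 10^(0.4(M₂ − M₁)) = 10^(0.4 × (-0.0283)) = 10^(-0.01132) = 0.97427.

L₁/L₂ = 0.974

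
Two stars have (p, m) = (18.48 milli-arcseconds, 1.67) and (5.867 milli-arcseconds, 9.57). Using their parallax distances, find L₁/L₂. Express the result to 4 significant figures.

d₁ = 1/p₁ = 1/0.01848″ = 54.113 pc; d₂ = 1/p₂ = 1/0.005867″ = 170.44 pc.
M₁ = m₁ − 5 log₁₀ d₁ + 5 = 1.67 − 8.6665 + 5 = -1.9965.
M₂ = 9.57 − 11.1579 + 5 = 3.4121.
L₁/L₂ = 10^(0.4(M₂ − M₁)) = 10^(0.4 × 5.4086) = 10^2.16344 = 145.69.

L₁/L₂ = 145.7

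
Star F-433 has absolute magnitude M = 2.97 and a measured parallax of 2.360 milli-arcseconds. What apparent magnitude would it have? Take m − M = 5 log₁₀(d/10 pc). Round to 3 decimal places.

m = 11.105

d = 1/p = 1/0.002360″ = 423.73 pc.
m − M = 5 log₁₀ d − 5 = 5 log₁₀(423.73) − 5 = 13.1354 − 5 = 8.1354.
m = M + (m − M) = 2.97 + 8.1354 = 11.105.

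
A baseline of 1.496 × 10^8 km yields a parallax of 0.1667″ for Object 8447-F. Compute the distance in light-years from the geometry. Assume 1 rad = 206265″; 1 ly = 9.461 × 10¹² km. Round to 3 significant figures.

θ = 0.1667″ = 0.1667/206265 = 8.0818 × 10^-7 rad.
d = B/θ = (1.496 × 10^8) / (8.0818 × 10^-7) = 1.8511 × 10^14 km = (1.8511 × 10^14) / (9.461 × 10^12) ly = 19.566 ly.

19.6 ly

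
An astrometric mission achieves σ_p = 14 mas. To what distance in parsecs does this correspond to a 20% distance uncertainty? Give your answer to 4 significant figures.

14.29 pc

σ_d/d = σ_p/p, so the condition is σ_p/p ≤ 0.20, i.e. p ≥ σ_p/0.20.
p_min = 14/0.20 = 70 mas = 0.07 arcsec.
d_max = 1/p_min = 1/0.07 = 14.286 pc.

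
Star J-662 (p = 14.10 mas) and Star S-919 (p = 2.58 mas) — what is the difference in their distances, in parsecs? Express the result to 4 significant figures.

316.7 pc

d_A = 1/0.01410″ = 70.922 pc; d_B = 1/0.002580″ = 387.6 pc.
|d_B − d_A| = |387.6 − 70.922| = 316.68 pc.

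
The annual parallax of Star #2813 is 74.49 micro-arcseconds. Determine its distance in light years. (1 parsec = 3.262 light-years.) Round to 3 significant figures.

p = 74.49 micro-arcseconds = 0.00007449 arcsec.
d = 1/p = 1/0.00007449 = 13425 pc.
In light-years: 13425 × 3.262 = 43792 ly.

43800 light years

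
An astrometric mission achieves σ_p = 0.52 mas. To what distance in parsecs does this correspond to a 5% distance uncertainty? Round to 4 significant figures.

96.15 pc

σ_d/d = σ_p/p, so the condition is σ_p/p ≤ 0.05, i.e. p ≥ σ_p/0.05.
p_min = 0.52/0.05 = 10.4 mas = 0.0104 arcsec.
d_max = 1/p_min = 1/0.0104 = 96.154 pc.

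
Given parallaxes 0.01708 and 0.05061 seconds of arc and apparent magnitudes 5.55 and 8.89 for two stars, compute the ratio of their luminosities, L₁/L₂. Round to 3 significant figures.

L₁/L₂ = 190

d₁ = 1/p₁ = 1/0.01708″ = 58.548 pc; d₂ = 1/p₂ = 1/0.05061″ = 19.759 pc.
M₁ = m₁ − 5 log₁₀ d₁ + 5 = 5.55 − 8.8376 + 5 = 1.7124.
M₂ = 8.89 − 6.4788 + 5 = 7.4112.
L₁/L₂ = 10^(0.4(M₂ − M₁)) = 10^(0.4 × 5.6988) = 10^2.27952 = 190.34.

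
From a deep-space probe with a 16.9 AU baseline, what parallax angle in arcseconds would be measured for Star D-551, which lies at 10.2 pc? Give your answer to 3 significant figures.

p (arcsec) = B (AU) / d (pc).
p = 16.9 / 10.2 = 1.6569 arcsec.

1.66 arcsec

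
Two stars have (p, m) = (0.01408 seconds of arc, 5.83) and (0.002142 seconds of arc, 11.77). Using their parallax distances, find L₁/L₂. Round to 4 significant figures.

d₁ = 1/p₁ = 1/0.01408″ = 71.023 pc; d₂ = 1/p₂ = 1/0.002142″ = 466.85 pc.
M₁ = m₁ − 5 log₁₀ d₁ + 5 = 5.83 − 9.2570 + 5 = 1.5730.
M₂ = 11.77 − 13.3459 + 5 = 3.4241.
L₁/L₂ = 10^(0.4(M₂ − M₁)) = 10^(0.4 × 1.8511) = 10^0.74044 = 5.501.

L₁/L₂ = 5.501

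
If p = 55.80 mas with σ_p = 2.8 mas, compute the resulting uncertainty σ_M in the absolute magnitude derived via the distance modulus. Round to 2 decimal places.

σ_M = 0.11 mag

M = m − 5 log₁₀ d + 5 = m + 5 log₁₀ p + 5, so ∂M/∂p = 5/(p ln 10).
σ_M = (5/ln 10) · (σ_p/p) = 2.1715 × 2.8/55.80 = 2.1715 × 0.050179 = 0.10896.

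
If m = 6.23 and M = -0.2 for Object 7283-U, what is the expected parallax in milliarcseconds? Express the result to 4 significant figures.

m − M = 6.23 − (-0.2) = 6.43.
d = 10^((m−M)/5 + 1) = 10^2.286 = 193.2 pc.
p = 1/d = 1/193.2 = 0.005176 arcsec = 5.176 mas.

5.176 mas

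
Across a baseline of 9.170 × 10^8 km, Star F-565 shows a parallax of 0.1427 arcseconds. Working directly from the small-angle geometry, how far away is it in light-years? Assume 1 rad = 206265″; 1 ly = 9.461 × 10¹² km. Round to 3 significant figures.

θ = 0.1427″ = 0.1427/206265 = 6.9183 × 10^-7 rad.
d = B/θ = (9.170 × 10^8) / (6.9183 × 10^-7) = 1.3255 × 10^15 km = (1.3255 × 10^15) / (9.461 × 10^12) ly = 140.1 ly.

140 ly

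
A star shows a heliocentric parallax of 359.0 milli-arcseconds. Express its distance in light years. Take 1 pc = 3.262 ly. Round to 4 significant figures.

9.086 light years

p = 359.0 milli-arcseconds = 0.3590 arcsec.
d = 1/p = 1/0.3590 = 2.7855 pc.
In light-years: 2.7855 × 3.262 = 9.0863 ly.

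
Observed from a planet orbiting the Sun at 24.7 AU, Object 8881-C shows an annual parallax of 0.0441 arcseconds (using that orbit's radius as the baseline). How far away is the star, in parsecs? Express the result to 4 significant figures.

With baseline B (in AU) and parallax p (in arcsec), d = B/p parsecs.
d = 24.7 / 0.0441 = 560.09 pc.

560.1 pc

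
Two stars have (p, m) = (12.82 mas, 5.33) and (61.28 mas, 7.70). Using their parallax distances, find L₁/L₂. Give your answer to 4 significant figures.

d₁ = 1/p₁ = 1/0.01282″ = 78.003 pc; d₂ = 1/p₂ = 1/0.06128″ = 16.319 pc.
M₁ = m₁ − 5 log₁₀ d₁ + 5 = 5.33 − 9.4606 + 5 = 0.8694.
M₂ = 7.70 − 6.0635 + 5 = 6.6365.
L₁/L₂ = 10^(0.4(M₂ − M₁)) = 10^(0.4 × 5.7671) = 10^2.30684 = 202.69.

L₁/L₂ = 202.7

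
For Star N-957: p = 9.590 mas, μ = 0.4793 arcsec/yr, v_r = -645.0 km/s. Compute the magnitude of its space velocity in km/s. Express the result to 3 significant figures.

687 km/s

d = 1/p = 1/0.009590″ = 104.28 pc.
v_t = 4.740 μ d = 4.740 × 0.4793 × 104.28 = 236.91 km/s.
v = √(v_r² + v_t²) = √((-645.0)² + 236.91²) = √472151 = 687.13 km/s.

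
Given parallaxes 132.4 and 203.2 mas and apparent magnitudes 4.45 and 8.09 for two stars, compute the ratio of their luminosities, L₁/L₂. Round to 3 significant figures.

L₁/L₂ = 67.3

d₁ = 1/p₁ = 1/0.1324″ = 7.5529 pc; d₂ = 1/p₂ = 1/0.2032″ = 4.9213 pc.
M₁ = m₁ − 5 log₁₀ d₁ + 5 = 4.45 − 4.3906 + 5 = 5.0594.
M₂ = 8.09 − 3.4604 + 5 = 9.6296.
L₁/L₂ = 10^(0.4(M₂ − M₁)) = 10^(0.4 × 4.5702) = 10^1.82808 = 67.31.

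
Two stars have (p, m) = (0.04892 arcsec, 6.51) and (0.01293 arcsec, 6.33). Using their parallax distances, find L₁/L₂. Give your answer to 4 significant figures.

d₁ = 1/p₁ = 1/0.04892″ = 20.442 pc; d₂ = 1/p₂ = 1/0.01293″ = 77.34 pc.
M₁ = m₁ − 5 log₁₀ d₁ + 5 = 6.51 − 6.5526 + 5 = 4.9574.
M₂ = 6.33 − 9.4420 + 5 = 1.8880.
L₁/L₂ = 10^(0.4(M₂ − M₁)) = 10^(0.4 × (-3.0694)) = 10^(-1.22776) = 0.059189.

L₁/L₂ = 0.05919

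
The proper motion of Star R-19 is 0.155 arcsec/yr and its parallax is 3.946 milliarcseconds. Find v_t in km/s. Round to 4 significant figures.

186.2 km/s

d = 1/p = 1/0.003946″ = 253.42 pc.
v_t = 4.74 × μ × d = 4.74 × 0.155 × 253.42 = 186.19 km/s.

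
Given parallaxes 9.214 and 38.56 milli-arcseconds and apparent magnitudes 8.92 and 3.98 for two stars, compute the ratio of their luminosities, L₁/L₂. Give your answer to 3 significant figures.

L₁/L₂ = 0.185

d₁ = 1/p₁ = 1/0.009214″ = 108.53 pc; d₂ = 1/p₂ = 1/0.03856″ = 25.934 pc.
M₁ = m₁ − 5 log₁₀ d₁ + 5 = 8.92 − 10.1777 + 5 = 3.7423.
M₂ = 3.98 − 7.0693 + 5 = 1.9107.
L₁/L₂ = 10^(0.4(M₂ − M₁)) = 10^(0.4 × (-1.8316)) = 10^(-0.73264) = 0.18508.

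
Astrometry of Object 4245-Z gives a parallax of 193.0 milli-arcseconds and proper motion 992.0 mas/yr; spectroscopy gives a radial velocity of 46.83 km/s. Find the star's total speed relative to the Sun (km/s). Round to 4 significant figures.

52.79 km/s

d = 1/p = 1/0.1930″ = 5.1813 pc.
μ = 992.0 mas/yr = 0.9920 ″/yr.
v_t = 4.740 μ d = 4.740 × 0.9920 × 5.1813 = 24.363 km/s.
v = √(v_r² + v_t²) = √(46.83² + 24.363²) = √2786.6 = 52.788 km/s.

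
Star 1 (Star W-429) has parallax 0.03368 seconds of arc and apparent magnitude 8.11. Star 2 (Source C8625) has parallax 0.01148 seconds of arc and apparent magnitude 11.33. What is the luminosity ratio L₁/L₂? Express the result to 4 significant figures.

d₁ = 1/p₁ = 1/0.03368″ = 29.691 pc; d₂ = 1/p₂ = 1/0.01148″ = 87.108 pc.
M₁ = m₁ − 5 log₁₀ d₁ + 5 = 8.11 − 7.3631 + 5 = 5.7469.
M₂ = 11.33 − 9.7003 + 5 = 6.6297.
L₁/L₂ = 10^(0.4(M₂ − M₁)) = 10^(0.4 × 0.8828) = 10^0.35312 = 2.2549.

L₁/L₂ = 2.255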